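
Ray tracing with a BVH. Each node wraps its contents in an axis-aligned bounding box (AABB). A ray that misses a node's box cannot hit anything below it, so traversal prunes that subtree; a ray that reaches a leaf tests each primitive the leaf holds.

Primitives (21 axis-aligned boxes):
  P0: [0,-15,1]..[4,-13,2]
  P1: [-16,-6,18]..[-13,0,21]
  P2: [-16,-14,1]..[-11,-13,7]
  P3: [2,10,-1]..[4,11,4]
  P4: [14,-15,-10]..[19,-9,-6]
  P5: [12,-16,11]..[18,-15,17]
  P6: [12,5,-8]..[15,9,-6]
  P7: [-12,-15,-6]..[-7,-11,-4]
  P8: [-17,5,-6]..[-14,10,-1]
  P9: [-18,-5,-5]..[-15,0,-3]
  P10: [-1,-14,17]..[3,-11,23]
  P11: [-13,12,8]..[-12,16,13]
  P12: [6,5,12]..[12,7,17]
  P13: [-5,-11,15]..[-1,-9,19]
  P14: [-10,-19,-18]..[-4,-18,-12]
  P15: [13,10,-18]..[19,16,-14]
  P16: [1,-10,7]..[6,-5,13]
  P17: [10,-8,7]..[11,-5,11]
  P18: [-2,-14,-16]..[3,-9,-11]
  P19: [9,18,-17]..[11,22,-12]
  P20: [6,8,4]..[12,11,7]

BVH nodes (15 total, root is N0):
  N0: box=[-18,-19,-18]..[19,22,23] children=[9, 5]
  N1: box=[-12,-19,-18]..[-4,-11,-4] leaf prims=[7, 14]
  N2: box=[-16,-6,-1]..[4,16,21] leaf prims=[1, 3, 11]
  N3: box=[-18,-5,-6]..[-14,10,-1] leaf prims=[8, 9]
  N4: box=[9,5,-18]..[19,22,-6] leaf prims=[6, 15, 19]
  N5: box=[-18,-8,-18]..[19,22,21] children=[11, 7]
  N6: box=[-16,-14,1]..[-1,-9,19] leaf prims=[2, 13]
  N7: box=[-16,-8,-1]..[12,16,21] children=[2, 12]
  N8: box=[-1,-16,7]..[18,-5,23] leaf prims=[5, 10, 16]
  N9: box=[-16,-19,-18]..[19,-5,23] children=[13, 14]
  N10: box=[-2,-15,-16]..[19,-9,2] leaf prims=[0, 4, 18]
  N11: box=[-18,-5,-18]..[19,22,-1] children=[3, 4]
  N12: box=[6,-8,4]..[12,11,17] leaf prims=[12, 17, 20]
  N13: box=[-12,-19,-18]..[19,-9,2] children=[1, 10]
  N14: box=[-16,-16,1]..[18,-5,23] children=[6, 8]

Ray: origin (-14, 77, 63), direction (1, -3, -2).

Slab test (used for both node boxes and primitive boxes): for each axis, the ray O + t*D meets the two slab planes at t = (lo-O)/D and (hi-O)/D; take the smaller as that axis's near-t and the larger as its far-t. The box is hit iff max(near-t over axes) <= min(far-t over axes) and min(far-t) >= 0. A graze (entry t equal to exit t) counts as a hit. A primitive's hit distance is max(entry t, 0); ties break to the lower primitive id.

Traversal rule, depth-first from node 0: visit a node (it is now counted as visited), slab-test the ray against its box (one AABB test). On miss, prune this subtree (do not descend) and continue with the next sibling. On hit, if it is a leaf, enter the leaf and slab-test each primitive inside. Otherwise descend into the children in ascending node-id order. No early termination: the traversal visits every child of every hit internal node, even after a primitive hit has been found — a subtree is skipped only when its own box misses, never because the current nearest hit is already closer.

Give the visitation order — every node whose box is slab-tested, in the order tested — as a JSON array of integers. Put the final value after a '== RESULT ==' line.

Trace the traversal:
N0 x:[-4,33] y:[55/3,32] z:[20,81/2] -> hit [20,32], descend [5, 9]
  N5 x:[-4,33] y:[55/3,85/3] z:[21,81/2] -> hit [21,85/3], descend [7, 11]
    N7 x:[-2,26] y:[61/3,85/3] z:[21,32] -> hit [21,26], descend [2, 12]
      N2 x:[-2,18] y:[61/3,83/3] z:[21,32] -> miss, prune
      N12 x:[20,26] y:[22,85/3] z:[23,59/2] -> hit [23,26] leaf, test {P12@t=70/3, P17(miss), P20(miss)}
    N11 x:[-4,33] y:[55/3,82/3] z:[32,81/2] -> miss, prune
  N9 x:[-2,33] y:[82/3,32] z:[20,81/2] -> hit [82/3,32], descend [13, 14]
    N13 x:[2,33] y:[86/3,32] z:[61/2,81/2] -> hit [61/2,32], descend [1, 10]
      N1 x:[2,10] y:[88/3,32] z:[67/2,81/2] -> miss, prune
      N10 x:[12,33] y:[86/3,92/3] z:[61/2,79/2] -> hit [61/2,92/3] leaf, test {P0(miss), P4(miss), P18(miss)}
    N14 x:[-2,32] y:[82/3,31] z:[20,31] -> hit [82/3,31], descend [6, 8]
      N6 x:[-2,13] y:[86/3,91/3] z:[22,31] -> miss, prune
      N8 x:[13,32] y:[82/3,31] z:[20,28] -> hit [82/3,28] leaf, test {P5(miss), P10(miss), P16(miss)}

Summary -> nodes [0, 5, 7, 2, 12, 11, 9, 13, 1, 10, 14, 6, 8]; box-tests=13; leaf-entries=3; first=P12

== RESULT ==
[0, 5, 7, 2, 12, 11, 9, 13, 1, 10, 14, 6, 8]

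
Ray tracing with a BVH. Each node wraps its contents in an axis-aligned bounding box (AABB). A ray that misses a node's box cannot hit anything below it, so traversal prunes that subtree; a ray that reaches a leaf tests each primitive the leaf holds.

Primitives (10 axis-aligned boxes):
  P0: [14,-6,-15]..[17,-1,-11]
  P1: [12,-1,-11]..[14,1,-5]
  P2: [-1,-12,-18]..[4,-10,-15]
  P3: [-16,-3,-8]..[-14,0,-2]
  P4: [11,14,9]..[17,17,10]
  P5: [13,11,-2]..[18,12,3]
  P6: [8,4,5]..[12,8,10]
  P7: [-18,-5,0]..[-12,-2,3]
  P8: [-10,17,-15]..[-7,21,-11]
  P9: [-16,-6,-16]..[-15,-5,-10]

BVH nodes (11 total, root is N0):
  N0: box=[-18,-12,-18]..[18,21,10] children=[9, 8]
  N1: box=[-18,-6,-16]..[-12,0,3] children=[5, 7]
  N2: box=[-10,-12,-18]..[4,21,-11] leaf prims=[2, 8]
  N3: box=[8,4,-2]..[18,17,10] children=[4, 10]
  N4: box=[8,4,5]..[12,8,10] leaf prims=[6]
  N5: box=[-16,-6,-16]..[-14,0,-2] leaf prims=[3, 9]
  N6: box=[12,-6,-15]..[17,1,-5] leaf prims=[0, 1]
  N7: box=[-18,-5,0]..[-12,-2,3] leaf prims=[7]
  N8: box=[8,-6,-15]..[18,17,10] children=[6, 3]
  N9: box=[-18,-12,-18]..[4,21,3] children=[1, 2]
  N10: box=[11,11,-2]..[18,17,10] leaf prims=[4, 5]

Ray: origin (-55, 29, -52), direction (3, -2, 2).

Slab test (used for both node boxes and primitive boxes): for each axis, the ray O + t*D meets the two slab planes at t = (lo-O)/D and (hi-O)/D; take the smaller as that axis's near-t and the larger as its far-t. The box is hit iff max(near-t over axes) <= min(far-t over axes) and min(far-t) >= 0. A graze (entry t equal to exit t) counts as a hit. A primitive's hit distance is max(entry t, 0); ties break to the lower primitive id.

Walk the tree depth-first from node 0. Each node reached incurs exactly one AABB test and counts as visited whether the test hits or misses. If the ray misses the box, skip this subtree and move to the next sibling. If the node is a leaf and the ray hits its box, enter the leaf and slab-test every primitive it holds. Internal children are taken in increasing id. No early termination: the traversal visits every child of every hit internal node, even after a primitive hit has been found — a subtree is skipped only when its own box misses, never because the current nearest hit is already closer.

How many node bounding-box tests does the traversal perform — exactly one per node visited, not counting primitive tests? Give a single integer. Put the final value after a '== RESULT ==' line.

Walk:
N0 x:[37/3,73/3] y:[4,41/2] z:[17,31] -> hit [17,41/2], descend [8, 9]
  N8 x:[21,73/3] y:[6,35/2] z:[37/2,31] -> miss, prune
  N9 x:[37/3,59/3] y:[4,41/2] z:[17,55/2] -> hit [17,59/3], descend [1, 2]
    N1 x:[37/3,43/3] y:[29/2,35/2] z:[18,55/2] -> miss, prune
    N2 x:[15,59/3] y:[4,41/2] z:[17,41/2] -> hit [17,59/3] leaf, test {P2(miss), P8(miss)}

Summary -> nodes [0, 8, 9, 1, 2]; box-tests=5; leaf-entries=1; first=miss

== RESULT ==
5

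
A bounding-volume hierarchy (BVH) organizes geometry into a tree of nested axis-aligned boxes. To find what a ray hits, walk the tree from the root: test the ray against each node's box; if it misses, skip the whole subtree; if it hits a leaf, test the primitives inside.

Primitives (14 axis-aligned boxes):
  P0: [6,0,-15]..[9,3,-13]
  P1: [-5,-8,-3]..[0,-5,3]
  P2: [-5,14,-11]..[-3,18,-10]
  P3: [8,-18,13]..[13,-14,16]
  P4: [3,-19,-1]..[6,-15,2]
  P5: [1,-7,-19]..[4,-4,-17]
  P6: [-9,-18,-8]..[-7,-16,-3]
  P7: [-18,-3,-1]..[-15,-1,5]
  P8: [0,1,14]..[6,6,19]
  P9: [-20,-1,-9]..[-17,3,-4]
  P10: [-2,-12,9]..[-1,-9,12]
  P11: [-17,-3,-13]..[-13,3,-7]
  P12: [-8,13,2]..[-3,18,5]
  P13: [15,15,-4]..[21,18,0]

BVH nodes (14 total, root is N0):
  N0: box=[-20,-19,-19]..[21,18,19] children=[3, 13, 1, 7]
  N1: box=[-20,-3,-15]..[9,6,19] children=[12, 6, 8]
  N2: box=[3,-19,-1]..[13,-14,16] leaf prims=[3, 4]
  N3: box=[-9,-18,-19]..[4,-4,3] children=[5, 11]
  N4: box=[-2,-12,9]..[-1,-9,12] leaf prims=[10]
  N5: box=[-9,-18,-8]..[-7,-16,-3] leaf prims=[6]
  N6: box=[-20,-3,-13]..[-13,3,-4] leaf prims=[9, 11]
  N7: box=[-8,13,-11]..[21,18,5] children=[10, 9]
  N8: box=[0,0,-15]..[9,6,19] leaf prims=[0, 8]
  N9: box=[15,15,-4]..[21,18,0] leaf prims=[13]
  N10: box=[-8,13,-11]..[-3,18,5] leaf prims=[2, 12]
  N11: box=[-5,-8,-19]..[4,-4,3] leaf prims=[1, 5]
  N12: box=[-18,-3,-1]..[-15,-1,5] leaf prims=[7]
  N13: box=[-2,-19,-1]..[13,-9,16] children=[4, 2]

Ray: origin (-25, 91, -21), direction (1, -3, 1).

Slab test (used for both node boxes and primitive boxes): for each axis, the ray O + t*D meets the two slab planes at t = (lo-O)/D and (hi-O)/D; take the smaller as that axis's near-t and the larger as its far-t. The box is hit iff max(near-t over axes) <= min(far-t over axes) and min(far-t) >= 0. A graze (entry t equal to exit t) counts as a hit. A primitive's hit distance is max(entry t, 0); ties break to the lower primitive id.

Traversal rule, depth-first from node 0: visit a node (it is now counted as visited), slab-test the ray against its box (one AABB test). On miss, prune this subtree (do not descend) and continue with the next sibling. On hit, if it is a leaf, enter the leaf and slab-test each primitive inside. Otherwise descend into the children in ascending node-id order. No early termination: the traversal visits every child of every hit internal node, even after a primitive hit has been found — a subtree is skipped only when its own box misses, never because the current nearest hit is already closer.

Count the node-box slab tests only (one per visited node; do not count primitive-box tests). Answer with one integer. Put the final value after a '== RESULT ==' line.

Walk:
N0 x:[5,46] y:[73/3,110/3] z:[2,40] -> hit [73/3,110/3], descend [1, 3, 7, 13]
  N1 x:[5,34] y:[85/3,94/3] z:[6,40] -> hit [85/3,94/3], descend [6, 8, 12]
    N6 x:[5,12] y:[88/3,94/3] z:[8,17] -> miss, prune
    N8 x:[25,34] y:[85/3,91/3] z:[6,40] -> hit [85/3,91/3] leaf, test {P0(miss), P8(miss)}
    N12 x:[7,10] y:[92/3,94/3] z:[20,26] -> miss, prune
  N3 x:[16,29] y:[95/3,109/3] z:[2,24] -> miss, prune
  N7 x:[17,46] y:[73/3,26] z:[10,26] -> hit [73/3,26], descend [9, 10]
    N9 x:[40,46] y:[73/3,76/3] z:[17,21] -> miss, prune
    N10 x:[17,22] y:[73/3,26] z:[10,26] -> miss, prune
  N13 x:[23,38] y:[100/3,110/3] z:[20,37] -> hit [100/3,110/3], descend [2, 4]
    N2 x:[28,38] y:[35,110/3] z:[20,37] -> hit [35,110/3] leaf, test {P3@t=35, P4(miss)}
    N4 x:[23,24] y:[100/3,103/3] z:[30,33] -> miss, prune

Summary -> nodes [0, 1, 6, 8, 12, 3, 7, 9, 10, 13, 2, 4]; box-tests=12; leaf-entries=2; first=P3

== RESULT ==
12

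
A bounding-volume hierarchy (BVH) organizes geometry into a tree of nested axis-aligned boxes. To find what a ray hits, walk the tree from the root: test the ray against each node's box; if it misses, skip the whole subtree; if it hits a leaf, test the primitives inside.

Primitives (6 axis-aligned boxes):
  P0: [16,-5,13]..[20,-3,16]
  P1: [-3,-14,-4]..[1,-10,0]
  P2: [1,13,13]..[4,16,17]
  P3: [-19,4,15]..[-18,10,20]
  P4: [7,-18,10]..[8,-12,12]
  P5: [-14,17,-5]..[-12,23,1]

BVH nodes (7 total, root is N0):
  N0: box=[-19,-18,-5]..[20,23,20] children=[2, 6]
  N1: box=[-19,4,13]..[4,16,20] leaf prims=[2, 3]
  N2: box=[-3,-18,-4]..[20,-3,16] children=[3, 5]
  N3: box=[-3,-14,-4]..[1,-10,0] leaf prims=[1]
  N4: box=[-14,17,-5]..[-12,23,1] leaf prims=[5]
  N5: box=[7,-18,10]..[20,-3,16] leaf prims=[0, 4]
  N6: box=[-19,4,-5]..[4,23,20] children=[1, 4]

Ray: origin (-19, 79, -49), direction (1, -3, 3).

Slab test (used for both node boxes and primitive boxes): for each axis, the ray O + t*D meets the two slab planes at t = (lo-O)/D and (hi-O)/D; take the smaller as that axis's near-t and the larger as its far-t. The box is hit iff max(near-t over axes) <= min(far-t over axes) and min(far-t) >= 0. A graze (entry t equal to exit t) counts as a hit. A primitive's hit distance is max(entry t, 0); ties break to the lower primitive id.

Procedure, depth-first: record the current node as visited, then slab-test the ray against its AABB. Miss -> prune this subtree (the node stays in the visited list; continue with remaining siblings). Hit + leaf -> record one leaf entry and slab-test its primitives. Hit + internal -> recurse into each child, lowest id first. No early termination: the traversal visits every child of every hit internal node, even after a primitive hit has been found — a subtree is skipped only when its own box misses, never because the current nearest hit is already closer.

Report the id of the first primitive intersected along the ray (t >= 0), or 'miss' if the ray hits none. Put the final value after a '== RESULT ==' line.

Walk:
N0 x:[0,39] y:[56/3,97/3] z:[44/3,23] -> hit [56/3,23], descend [2, 6]
  N2 x:[16,39] y:[82/3,97/3] z:[15,65/3] -> miss, prune
  N6 x:[0,23] y:[56/3,25] z:[44/3,23] -> hit [56/3,23], descend [1, 4]
    N1 x:[0,23] y:[21,25] z:[62/3,23] -> hit [21,23] leaf, test {P2@t=21, P3(miss)}
    N4 x:[5,7] y:[56/3,62/3] z:[44/3,50/3] -> miss, prune

Summary -> nodes [0, 2, 6, 1, 4]; box-tests=5; leaf-entries=1; first=P2

== RESULT ==
2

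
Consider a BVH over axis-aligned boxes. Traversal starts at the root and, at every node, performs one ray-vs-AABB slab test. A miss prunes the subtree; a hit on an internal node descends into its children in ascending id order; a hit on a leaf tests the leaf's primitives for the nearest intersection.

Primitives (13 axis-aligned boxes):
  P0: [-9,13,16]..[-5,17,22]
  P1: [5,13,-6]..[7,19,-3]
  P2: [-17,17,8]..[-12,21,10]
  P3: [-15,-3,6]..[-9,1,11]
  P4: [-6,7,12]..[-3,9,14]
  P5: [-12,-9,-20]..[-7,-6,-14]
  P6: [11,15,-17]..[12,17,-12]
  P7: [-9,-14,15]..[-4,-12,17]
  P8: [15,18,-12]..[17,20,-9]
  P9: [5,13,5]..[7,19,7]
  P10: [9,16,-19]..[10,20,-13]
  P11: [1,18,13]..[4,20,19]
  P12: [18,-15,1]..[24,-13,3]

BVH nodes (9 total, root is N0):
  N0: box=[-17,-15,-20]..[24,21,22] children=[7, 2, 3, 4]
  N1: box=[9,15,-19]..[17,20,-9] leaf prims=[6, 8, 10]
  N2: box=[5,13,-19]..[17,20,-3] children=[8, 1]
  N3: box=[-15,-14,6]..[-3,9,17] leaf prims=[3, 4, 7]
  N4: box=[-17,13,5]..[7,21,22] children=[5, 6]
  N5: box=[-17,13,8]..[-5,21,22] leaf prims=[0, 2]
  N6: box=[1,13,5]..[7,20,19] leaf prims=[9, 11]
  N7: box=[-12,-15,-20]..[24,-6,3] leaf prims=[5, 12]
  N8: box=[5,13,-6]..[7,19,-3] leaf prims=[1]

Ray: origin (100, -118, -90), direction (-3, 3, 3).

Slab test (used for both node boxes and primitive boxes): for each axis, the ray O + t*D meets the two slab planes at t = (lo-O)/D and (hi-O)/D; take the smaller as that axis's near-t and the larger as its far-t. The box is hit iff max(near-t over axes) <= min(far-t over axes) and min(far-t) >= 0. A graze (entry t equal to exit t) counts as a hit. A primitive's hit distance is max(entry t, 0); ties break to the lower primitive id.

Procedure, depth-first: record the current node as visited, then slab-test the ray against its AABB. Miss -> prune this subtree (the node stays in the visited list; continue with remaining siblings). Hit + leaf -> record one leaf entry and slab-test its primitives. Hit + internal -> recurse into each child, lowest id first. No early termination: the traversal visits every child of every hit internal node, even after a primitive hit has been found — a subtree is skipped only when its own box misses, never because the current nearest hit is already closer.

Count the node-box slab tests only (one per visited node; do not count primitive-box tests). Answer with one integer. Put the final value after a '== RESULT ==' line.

Traverse from the root:
N0 x:[76/3,39] y:[103/3,139/3] z:[70/3,112/3] -> hit [103/3,112/3], descend [2, 3, 4, 7]
  N2 x:[83/3,95/3] y:[131/3,46] z:[71/3,29] -> miss, prune
  N3 x:[103/3,115/3] y:[104/3,127/3] z:[32,107/3] -> hit [104/3,107/3] leaf, test {P3(miss), P4(miss), P7@t=35}
  N4 x:[31,39] y:[131/3,139/3] z:[95/3,112/3] -> miss, prune
  N7 x:[76/3,112/3] y:[103/3,112/3] z:[70/3,31] -> miss, prune

Summary -> nodes [0, 2, 3, 4, 7]; box-tests=5; leaf-entries=1; first=P7

== RESULT ==
5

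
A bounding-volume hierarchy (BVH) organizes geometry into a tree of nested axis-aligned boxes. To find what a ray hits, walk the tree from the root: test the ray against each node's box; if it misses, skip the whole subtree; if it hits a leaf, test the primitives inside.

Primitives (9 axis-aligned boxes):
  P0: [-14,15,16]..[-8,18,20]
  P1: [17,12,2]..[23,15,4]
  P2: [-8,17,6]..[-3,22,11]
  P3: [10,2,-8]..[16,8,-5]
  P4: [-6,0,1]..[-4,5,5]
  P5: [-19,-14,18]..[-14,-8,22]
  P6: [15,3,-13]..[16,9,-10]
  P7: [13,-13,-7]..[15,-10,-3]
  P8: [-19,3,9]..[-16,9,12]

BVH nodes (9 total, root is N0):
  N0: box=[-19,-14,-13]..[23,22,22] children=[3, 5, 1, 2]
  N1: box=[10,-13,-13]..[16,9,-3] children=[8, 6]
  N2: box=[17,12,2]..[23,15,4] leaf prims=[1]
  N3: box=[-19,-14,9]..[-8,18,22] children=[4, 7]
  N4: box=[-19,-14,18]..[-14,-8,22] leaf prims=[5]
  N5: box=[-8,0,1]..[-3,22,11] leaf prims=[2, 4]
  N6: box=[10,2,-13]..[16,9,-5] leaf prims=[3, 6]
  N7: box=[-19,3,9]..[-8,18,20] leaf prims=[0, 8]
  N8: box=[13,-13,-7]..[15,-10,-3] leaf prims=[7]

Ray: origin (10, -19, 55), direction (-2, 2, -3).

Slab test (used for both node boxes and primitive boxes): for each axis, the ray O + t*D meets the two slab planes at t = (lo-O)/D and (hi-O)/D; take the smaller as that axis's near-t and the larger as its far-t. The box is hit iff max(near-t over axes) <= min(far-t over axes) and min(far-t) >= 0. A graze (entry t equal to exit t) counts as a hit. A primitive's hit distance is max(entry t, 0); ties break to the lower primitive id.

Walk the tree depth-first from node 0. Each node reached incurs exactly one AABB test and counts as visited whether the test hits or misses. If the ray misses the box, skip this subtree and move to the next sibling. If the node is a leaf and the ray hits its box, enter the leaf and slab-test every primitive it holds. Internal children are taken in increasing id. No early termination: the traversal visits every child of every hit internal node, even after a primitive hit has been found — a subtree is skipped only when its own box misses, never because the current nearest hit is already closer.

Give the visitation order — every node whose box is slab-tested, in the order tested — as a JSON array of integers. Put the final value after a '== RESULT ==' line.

Walk:
N0 x:[-13/2,29/2] y:[5/2,41/2] z:[11,68/3] -> hit [11,29/2], descend [1, 2, 3, 5]
  N1 x:[-3,0] y:[3,14] z:[58/3,68/3] -> miss, prune
  N2 x:[-13/2,-7/2] y:[31/2,17] z:[17,53/3] -> miss, prune
  N3 x:[9,29/2] y:[5/2,37/2] z:[11,46/3] -> hit [11,29/2], descend [4, 7]
    N4 x:[12,29/2] y:[5/2,11/2] z:[11,37/3] -> miss, prune
    N7 x:[9,29/2] y:[11,37/2] z:[35/3,46/3] -> hit [35/3,29/2] leaf, test {P0(miss), P8(miss)}
  N5 x:[13/2,9] y:[19/2,41/2] z:[44/3,18] -> miss, prune

order=[0, 1, 2, 3, 4, 7, 5]  |boxes|=7  |leaves|=1  hit=miss

== RESULT ==
[0, 1, 2, 3, 4, 7, 5]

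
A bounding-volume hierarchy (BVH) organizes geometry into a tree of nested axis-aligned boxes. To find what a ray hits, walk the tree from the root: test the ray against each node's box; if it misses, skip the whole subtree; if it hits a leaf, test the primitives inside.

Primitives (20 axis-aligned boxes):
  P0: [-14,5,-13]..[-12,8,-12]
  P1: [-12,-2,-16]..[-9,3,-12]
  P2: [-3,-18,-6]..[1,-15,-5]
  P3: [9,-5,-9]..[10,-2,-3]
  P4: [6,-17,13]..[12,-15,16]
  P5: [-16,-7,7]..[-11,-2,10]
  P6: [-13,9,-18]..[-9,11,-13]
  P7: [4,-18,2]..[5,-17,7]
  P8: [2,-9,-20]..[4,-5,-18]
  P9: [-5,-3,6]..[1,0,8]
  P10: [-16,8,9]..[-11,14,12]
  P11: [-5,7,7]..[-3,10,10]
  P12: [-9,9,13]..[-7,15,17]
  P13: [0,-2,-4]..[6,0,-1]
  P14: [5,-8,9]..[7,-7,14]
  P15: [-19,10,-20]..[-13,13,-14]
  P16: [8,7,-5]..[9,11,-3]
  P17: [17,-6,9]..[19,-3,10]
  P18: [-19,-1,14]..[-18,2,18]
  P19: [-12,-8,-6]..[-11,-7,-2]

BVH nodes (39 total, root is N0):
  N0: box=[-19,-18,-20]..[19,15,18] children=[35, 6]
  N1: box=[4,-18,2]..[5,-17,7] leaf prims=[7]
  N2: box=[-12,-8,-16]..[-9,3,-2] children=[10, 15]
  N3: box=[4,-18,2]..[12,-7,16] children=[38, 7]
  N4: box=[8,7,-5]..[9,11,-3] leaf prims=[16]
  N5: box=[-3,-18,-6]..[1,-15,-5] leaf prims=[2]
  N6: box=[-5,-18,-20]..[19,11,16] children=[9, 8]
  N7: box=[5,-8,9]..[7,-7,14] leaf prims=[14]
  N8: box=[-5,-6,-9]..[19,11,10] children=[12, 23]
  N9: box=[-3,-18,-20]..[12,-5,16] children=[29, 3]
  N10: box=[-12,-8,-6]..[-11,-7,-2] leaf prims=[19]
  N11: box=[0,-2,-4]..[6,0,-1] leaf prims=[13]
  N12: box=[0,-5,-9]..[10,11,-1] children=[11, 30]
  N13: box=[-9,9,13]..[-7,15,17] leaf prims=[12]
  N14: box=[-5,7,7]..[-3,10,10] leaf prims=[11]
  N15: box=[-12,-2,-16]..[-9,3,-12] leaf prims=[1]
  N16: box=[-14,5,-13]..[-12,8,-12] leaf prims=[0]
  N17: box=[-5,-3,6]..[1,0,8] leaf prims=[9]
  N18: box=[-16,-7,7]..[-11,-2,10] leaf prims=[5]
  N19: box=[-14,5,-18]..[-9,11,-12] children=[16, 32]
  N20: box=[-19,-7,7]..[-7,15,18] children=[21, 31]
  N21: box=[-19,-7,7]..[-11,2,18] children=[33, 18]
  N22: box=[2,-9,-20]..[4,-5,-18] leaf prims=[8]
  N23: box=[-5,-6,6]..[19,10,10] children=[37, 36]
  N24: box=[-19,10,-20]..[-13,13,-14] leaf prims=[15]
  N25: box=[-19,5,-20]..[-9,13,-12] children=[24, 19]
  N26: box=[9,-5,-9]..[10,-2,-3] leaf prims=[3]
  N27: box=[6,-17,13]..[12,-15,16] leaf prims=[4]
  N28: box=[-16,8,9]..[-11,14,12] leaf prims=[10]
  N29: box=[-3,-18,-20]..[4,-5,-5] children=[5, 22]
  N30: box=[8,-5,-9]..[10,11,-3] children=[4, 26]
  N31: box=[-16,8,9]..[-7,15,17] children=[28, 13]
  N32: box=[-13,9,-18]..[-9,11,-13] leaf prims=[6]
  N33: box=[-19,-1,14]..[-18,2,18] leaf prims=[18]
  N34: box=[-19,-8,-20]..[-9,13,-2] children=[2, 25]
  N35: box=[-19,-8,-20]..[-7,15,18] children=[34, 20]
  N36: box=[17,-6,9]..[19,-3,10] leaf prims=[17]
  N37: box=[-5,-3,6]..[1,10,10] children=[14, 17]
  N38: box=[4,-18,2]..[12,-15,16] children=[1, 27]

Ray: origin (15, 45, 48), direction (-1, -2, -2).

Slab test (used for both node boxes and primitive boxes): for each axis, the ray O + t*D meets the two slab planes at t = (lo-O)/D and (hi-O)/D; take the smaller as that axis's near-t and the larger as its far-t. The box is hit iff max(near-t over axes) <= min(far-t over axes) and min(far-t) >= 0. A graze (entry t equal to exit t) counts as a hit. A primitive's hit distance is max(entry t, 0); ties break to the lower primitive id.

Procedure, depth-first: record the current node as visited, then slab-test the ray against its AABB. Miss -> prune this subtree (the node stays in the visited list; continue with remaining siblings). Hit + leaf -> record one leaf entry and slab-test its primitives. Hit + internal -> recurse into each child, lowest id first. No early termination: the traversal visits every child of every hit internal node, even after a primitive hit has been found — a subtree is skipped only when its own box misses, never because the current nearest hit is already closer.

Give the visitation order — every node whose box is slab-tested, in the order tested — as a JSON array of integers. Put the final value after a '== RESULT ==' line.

Trace the traversal:
N0 x:[-4,34] y:[15,63/2] z:[15,34] -> hit [15,63/2], descend [6, 35]
  N6 x:[-4,20] y:[17,63/2] z:[16,34] -> hit [17,20], descend [8, 9]
    N8 x:[-4,20] y:[17,51/2] z:[19,57/2] -> hit [19,20], descend [12, 23]
      N12 x:[5,15] y:[17,25] z:[49/2,57/2] -> miss, prune
      N23 x:[-4,20] y:[35/2,51/2] z:[19,21] -> hit [19,20], descend [36, 37]
        N36 x:[-4,-2] y:[24,51/2] z:[19,39/2] -> miss, prune
        N37 x:[14,20] y:[35/2,24] z:[19,21] -> hit [19,20], descend [14, 17]
          N14 x:[18,20] y:[35/2,19] z:[19,41/2] -> hit [19,19] leaf, test {P11@t=19}
          N17 x:[14,20] y:[45/2,24] z:[20,21] -> miss, prune
    N9 x:[3,18] y:[25,63/2] z:[16,34] -> miss, prune
  N35 x:[22,34] y:[15,53/2] z:[15,34] -> hit [22,53/2], descend [20, 34]
    N20 x:[22,34] y:[15,26] z:[15,41/2] -> miss, prune
    N34 x:[24,34] y:[16,53/2] z:[25,34] -> hit [25,53/2], descend [2, 25]
      N2 x:[24,27] y:[21,53/2] z:[25,32] -> hit [25,53/2], descend [10, 15]
        N10 x:[26,27] y:[26,53/2] z:[25,27] -> hit [26,53/2] leaf, test {P19@t=26}
        N15 x:[24,27] y:[21,47/2] z:[30,32] -> miss, prune
      N25 x:[24,34] y:[16,20] z:[30,34] -> miss, prune

order=[0, 6, 8, 12, 23, 36, 37, 14, 17, 9, 35, 20, 34, 2, 10, 15, 25]  |boxes|=17  |leaves|=2  hit=P11

== RESULT ==
[0, 6, 8, 12, 23, 36, 37, 14, 17, 9, 35, 20, 34, 2, 10, 15, 25]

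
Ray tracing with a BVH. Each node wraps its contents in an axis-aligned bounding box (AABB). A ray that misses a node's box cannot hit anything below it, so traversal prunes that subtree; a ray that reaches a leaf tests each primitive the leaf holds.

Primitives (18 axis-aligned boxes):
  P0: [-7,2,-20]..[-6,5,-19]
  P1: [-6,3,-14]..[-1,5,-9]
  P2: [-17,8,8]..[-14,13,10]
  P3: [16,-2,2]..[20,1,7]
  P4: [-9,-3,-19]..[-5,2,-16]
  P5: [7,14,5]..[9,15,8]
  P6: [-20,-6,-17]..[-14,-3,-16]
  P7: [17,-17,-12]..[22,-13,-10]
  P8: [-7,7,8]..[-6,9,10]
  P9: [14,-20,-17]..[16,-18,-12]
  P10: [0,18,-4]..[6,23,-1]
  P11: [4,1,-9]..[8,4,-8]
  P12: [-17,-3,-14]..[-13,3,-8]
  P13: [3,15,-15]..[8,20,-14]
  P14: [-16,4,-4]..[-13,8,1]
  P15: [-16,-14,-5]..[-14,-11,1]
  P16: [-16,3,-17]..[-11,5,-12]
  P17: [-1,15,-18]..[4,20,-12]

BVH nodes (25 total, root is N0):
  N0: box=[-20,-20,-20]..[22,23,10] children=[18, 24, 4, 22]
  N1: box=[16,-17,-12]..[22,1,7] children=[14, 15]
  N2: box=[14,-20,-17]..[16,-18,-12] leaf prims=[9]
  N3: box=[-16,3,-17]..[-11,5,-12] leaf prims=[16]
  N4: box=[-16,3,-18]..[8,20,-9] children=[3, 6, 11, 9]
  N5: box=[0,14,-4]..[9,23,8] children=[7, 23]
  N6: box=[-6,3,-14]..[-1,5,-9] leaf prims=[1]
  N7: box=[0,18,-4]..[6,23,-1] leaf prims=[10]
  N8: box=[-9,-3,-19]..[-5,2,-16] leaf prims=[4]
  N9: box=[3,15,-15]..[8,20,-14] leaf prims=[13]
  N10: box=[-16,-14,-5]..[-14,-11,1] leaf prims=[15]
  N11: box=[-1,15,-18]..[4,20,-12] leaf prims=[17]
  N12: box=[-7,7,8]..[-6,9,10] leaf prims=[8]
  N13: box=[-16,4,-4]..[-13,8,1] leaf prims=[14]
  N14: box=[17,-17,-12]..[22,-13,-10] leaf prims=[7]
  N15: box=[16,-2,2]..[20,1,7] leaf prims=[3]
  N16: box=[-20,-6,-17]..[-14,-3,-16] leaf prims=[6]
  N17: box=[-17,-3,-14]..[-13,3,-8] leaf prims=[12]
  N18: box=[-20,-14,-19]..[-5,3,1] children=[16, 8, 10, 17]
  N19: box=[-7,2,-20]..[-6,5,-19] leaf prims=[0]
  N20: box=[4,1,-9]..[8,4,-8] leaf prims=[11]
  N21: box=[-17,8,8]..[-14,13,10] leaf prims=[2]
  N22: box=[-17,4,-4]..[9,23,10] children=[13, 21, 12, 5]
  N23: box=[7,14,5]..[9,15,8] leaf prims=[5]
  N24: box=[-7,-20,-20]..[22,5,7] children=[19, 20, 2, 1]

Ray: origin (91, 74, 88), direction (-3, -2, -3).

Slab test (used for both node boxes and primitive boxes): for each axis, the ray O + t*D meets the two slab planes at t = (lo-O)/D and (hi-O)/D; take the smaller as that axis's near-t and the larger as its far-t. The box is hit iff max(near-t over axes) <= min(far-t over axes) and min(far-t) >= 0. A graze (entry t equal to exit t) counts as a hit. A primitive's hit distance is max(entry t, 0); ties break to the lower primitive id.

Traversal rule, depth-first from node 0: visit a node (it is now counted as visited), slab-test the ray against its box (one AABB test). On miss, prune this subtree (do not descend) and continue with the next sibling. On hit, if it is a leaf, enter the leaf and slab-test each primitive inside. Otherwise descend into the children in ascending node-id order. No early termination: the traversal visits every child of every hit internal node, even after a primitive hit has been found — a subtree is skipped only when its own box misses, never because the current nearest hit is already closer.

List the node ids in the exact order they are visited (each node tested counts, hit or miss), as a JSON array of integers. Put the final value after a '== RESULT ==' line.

Traverse from the root:
N0 x:[23,37] y:[51/2,47] z:[26,36] -> hit [26,36], descend [4, 18, 22, 24]
  N4 x:[83/3,107/3] y:[27,71/2] z:[97/3,106/3] -> hit [97/3,106/3], descend [3, 6, 9, 11]
    N3 x:[34,107/3] y:[69/2,71/2] z:[100/3,35] -> hit [69/2,35] leaf, test {P16@t=69/2}
    N6 x:[92/3,97/3] y:[69/2,71/2] z:[97/3,34] -> miss, prune
    N9 x:[83/3,88/3] y:[27,59/2] z:[34,103/3] -> miss, prune
    N11 x:[29,92/3] y:[27,59/2] z:[100/3,106/3] -> miss, prune
  N18 x:[32,37] y:[71/2,44] z:[29,107/3] -> hit [71/2,107/3], descend [8, 10, 16, 17]
    N8 x:[32,100/3] y:[36,77/2] z:[104/3,107/3] -> miss, prune
    N10 x:[35,107/3] y:[85/2,44] z:[29,31] -> miss, prune
    N16 x:[35,37] y:[77/2,40] z:[104/3,35] -> miss, prune
    N17 x:[104/3,36] y:[71/2,77/2] z:[32,34] -> miss, prune
  N22 x:[82/3,36] y:[51/2,35] z:[26,92/3] -> hit [82/3,92/3], descend [5, 12, 13, 21]
    N5 x:[82/3,91/3] y:[51/2,30] z:[80/3,92/3] -> hit [82/3,30], descend [7, 23]
      N7 x:[85/3,91/3] y:[51/2,28] z:[89/3,92/3] -> miss, prune
      N23 x:[82/3,28] y:[59/2,30] z:[80/3,83/3] -> miss, prune
    N12 x:[97/3,98/3] y:[65/2,67/2] z:[26,80/3] -> miss, prune
    N13 x:[104/3,107/3] y:[33,35] z:[29,92/3] -> miss, prune
    N21 x:[35,36] y:[61/2,33] z:[26,80/3] -> miss, prune
  N24 x:[23,98/3] y:[69/2,47] z:[27,36] -> miss, prune

19 AABB tests over nodes [0, 4, 3, 6, 9, 11, 18, 8, 10, 16, 17, 22, 5, 7, 23, 12, 13, 21, 24]; 1 leaf entered; closest P16.

== RESULT ==
[0, 4, 3, 6, 9, 11, 18, 8, 10, 16, 17, 22, 5, 7, 23, 12, 13, 21, 24]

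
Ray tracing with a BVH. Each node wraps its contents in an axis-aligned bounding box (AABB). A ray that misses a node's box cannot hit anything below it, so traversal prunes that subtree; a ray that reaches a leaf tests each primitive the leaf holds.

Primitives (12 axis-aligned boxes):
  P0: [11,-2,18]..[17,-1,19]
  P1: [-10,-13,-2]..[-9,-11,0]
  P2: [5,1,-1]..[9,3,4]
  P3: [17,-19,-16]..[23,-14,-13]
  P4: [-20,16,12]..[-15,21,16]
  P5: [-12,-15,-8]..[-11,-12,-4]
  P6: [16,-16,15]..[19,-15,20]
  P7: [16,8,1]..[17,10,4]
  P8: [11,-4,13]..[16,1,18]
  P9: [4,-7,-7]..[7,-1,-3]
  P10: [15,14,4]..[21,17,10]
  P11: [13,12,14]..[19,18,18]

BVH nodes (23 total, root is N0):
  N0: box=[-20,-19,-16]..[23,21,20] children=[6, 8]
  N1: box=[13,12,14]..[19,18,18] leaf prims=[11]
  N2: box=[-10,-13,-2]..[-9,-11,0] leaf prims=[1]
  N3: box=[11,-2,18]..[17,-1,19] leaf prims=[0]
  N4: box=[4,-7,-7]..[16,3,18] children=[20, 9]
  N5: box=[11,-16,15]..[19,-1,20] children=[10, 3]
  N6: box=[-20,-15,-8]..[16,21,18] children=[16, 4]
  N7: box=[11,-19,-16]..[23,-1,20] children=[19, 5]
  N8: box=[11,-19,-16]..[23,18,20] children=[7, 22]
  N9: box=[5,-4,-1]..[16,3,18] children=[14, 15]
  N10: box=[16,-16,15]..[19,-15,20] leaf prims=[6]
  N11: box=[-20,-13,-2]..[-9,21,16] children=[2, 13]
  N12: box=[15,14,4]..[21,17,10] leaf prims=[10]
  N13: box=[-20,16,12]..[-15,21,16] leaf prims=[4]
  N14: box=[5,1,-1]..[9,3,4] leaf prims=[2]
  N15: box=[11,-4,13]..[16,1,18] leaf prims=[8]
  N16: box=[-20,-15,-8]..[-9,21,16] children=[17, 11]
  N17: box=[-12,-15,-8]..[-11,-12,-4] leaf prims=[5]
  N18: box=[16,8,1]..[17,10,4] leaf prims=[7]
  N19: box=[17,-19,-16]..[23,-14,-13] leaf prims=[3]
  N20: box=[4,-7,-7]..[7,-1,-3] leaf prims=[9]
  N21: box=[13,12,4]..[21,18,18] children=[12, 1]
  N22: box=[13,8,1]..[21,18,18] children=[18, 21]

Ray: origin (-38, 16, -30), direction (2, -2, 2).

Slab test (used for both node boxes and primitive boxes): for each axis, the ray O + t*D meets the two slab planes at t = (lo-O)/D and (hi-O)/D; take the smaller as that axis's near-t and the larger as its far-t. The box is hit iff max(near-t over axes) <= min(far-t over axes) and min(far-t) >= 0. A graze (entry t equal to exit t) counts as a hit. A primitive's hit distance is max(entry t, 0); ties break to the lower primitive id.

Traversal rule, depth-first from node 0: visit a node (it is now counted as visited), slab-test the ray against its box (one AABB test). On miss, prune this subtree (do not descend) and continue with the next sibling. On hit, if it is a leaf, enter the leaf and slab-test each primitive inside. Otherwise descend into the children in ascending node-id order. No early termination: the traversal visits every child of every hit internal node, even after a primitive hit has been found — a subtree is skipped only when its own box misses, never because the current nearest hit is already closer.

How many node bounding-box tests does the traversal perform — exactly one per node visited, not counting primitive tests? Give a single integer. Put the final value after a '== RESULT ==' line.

Traverse from the root:
N0 x:[9,61/2] y:[-5/2,35/2] z:[7,25] -> hit [9,35/2], descend [6, 8]
  N6 x:[9,27] y:[-5/2,31/2] z:[11,24] -> hit [11,31/2], descend [4, 16]
    N4 x:[21,27] y:[13/2,23/2] z:[23/2,24] -> miss, prune
    N16 x:[9,29/2] y:[-5/2,31/2] z:[11,23] -> hit [11,29/2], descend [11, 17]
      N11 x:[9,29/2] y:[-5/2,29/2] z:[14,23] -> hit [14,29/2], descend [2, 13]
        N2 x:[14,29/2] y:[27/2,29/2] z:[14,15] -> hit [14,29/2] leaf, test {P1@t=14}
        N13 x:[9,23/2] y:[-5/2,0] z:[21,23] -> miss, prune
      N17 x:[13,27/2] y:[14,31/2] z:[11,13] -> miss, prune
  N8 x:[49/2,61/2] y:[-1,35/2] z:[7,25] -> miss, prune

9 AABB tests over nodes [0, 6, 4, 16, 11, 2, 13, 17, 8]; 1 leaf entered; closest P1.

== RESULT ==
9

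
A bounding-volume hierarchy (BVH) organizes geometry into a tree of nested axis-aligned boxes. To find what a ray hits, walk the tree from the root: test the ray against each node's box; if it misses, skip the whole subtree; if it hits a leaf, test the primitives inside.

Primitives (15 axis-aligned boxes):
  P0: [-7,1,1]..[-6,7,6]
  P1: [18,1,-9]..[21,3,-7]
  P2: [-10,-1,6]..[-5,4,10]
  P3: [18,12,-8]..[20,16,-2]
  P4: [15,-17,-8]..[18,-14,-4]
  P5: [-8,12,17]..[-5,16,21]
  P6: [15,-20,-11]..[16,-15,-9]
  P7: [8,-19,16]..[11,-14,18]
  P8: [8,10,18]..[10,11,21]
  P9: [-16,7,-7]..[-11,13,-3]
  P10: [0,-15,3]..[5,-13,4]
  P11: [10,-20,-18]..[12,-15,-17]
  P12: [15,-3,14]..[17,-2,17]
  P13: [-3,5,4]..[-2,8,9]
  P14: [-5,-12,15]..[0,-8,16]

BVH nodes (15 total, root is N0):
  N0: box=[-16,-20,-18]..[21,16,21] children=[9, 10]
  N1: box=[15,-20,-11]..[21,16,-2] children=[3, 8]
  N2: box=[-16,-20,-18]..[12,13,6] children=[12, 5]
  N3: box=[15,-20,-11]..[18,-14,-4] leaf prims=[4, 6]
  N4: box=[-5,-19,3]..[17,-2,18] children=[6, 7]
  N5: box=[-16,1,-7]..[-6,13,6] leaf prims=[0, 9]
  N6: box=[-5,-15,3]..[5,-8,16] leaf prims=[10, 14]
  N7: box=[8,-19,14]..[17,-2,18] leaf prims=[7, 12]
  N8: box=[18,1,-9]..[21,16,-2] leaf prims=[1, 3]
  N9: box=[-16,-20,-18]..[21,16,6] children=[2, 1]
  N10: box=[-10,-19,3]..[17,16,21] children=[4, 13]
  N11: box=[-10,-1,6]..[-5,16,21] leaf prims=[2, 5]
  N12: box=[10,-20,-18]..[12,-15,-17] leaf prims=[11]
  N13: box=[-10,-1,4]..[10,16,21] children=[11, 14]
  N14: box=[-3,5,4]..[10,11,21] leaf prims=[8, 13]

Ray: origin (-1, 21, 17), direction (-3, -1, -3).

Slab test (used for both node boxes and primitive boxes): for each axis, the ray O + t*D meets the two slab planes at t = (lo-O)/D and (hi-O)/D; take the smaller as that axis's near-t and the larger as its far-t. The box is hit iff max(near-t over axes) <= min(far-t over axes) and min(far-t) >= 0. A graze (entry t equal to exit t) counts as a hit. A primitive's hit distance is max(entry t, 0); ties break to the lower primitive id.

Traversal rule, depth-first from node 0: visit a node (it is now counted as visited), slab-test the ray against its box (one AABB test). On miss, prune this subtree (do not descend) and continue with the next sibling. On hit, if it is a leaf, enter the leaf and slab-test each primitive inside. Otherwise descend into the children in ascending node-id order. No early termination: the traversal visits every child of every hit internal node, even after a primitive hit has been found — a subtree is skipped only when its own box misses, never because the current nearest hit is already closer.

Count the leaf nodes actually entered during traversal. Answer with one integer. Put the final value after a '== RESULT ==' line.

Walk:
N0 x:[-22/3,5] y:[5,41] z:[-4/3,35/3] -> hit [5,5], descend [9, 10]
  N9 x:[-22/3,5] y:[5,41] z:[11/3,35/3] -> hit [5,5], descend [1, 2]
    N1 x:[-22/3,-16/3] y:[5,41] z:[19/3,28/3] -> miss, prune
    N2 x:[-13/3,5] y:[8,41] z:[11/3,35/3] -> miss, prune
  N10 x:[-6,3] y:[5,40] z:[-4/3,14/3] -> miss, prune

order=[0, 9, 1, 2, 10]  |boxes|=5  |leaves|=0  hit=miss

== RESULT ==
0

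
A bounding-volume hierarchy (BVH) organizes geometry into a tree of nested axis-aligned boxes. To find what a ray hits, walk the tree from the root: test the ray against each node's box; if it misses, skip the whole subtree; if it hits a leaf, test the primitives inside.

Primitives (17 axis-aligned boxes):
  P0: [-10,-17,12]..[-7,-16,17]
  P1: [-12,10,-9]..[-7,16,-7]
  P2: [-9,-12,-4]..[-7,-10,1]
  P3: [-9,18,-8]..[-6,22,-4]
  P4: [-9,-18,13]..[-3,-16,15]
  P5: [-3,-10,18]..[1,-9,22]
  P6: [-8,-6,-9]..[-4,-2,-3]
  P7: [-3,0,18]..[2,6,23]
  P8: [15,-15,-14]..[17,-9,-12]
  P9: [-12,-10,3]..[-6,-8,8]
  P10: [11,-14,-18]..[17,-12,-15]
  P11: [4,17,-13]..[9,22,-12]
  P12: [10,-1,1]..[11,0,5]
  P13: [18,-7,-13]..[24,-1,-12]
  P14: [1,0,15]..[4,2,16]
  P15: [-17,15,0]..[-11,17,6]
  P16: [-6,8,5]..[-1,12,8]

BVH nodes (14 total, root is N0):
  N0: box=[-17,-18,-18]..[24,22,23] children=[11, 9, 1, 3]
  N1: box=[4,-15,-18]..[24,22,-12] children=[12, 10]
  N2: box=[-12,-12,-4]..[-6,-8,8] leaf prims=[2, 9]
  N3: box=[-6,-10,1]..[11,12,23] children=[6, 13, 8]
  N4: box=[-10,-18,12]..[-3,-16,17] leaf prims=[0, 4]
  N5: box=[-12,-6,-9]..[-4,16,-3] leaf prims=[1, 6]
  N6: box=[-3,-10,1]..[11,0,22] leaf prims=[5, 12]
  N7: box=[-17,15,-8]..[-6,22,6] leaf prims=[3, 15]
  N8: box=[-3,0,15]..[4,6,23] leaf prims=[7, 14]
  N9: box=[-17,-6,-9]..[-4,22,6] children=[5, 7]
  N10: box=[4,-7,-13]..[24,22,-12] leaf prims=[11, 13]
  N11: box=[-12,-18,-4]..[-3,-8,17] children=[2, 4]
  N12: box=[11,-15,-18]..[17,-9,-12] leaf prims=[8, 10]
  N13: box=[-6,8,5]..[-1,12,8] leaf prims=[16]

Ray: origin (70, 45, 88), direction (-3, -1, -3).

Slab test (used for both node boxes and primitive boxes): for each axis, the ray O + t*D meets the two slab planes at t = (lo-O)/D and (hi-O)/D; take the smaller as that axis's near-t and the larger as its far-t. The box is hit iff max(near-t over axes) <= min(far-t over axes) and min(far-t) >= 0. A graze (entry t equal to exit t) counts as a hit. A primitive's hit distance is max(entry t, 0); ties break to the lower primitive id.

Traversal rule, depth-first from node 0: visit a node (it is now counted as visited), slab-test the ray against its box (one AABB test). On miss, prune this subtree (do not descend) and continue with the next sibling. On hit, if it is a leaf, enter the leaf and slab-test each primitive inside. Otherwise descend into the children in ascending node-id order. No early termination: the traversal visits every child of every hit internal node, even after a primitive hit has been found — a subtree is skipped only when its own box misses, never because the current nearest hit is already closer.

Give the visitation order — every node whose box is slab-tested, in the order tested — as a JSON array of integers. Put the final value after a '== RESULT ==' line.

Trace the traversal:
N0 x:[46/3,29] y:[23,63] z:[65/3,106/3] -> hit [23,29], descend [1, 3, 9, 11]
  N1 x:[46/3,22] y:[23,60] z:[100/3,106/3] -> miss, prune
  N3 x:[59/3,76/3] y:[33,55] z:[65/3,29] -> miss, prune
  N9 x:[74/3,29] y:[23,51] z:[82/3,97/3] -> hit [82/3,29], descend [5, 7]
    N5 x:[74/3,82/3] y:[29,51] z:[91/3,97/3] -> miss, prune
    N7 x:[76/3,29] y:[23,30] z:[82/3,32] -> hit [82/3,29] leaf, test {P3(miss), P15@t=28}
  N11 x:[73/3,82/3] y:[53,63] z:[71/3,92/3] -> miss, prune

Summary -> nodes [0, 1, 3, 9, 5, 7, 11]; box-tests=7; leaf-entries=1; first=P15

== RESULT ==
[0, 1, 3, 9, 5, 7, 11]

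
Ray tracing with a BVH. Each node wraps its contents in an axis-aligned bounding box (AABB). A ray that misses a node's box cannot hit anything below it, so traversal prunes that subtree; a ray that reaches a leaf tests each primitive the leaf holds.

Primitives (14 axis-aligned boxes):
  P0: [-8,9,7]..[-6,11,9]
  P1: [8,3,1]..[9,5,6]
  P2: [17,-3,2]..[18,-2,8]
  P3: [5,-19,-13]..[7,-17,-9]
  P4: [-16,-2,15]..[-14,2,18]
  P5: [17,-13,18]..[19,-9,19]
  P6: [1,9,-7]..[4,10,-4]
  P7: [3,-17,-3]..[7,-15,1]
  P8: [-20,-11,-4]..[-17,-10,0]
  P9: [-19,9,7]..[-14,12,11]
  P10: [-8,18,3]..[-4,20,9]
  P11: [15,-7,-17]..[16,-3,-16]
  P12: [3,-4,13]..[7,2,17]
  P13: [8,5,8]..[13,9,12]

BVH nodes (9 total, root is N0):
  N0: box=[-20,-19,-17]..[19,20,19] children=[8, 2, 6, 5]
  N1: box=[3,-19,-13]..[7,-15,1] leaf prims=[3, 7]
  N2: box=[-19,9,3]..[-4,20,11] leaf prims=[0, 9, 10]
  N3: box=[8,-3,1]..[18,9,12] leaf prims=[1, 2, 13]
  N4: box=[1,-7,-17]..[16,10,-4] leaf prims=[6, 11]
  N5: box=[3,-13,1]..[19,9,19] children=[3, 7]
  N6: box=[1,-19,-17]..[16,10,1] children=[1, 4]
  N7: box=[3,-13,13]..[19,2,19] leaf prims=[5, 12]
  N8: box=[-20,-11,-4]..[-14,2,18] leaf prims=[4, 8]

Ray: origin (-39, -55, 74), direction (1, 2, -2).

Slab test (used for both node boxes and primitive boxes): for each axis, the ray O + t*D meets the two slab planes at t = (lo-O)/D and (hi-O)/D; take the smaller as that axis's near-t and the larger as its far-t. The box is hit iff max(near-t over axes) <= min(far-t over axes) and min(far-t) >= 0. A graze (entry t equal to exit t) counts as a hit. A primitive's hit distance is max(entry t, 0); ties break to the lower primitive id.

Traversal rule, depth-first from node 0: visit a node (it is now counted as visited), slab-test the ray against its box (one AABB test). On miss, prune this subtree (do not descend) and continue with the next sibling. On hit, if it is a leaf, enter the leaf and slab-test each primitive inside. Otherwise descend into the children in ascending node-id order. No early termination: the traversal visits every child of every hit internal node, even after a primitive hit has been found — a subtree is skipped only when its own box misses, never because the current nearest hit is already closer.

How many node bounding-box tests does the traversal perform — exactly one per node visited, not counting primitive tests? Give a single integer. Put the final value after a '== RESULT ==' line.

Walk:
N0 x:[19,58] y:[18,75/2] z:[55/2,91/2] -> hit [55/2,75/2], descend [2, 5, 6, 8]
  N2 x:[20,35] y:[32,75/2] z:[63/2,71/2] -> hit [32,35] leaf, test {P0@t=65/2, P9(miss), P10(miss)}
  N5 x:[42,58] y:[21,32] z:[55/2,73/2] -> miss, prune
  N6 x:[40,55] y:[18,65/2] z:[73/2,91/2] -> miss, prune
  N8 x:[19,25] y:[22,57/2] z:[28,39] -> miss, prune

order=[0, 2, 5, 6, 8]  |boxes|=5  |leaves|=1  hit=P0

== RESULT ==
5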